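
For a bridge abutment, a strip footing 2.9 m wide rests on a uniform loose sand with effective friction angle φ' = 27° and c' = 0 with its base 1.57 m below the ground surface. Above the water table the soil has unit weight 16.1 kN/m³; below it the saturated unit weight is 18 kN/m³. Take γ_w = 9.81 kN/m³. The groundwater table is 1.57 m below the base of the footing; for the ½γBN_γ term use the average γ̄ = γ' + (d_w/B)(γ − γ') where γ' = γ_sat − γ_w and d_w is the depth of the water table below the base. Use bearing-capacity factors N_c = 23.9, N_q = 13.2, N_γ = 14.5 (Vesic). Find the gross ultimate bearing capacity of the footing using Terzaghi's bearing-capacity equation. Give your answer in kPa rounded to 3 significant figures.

q = γ·D_f = 16.1 × 1.57 = 25.277 kPa.
γ' = 8.19 kN/m³; averaging over the depth B below the base, γ̄ = γ' + (d_w/B)(γ − γ') = 12.472 kN/m³.
q·N_q = 25.277 × 13.2 = 333.66 kPa
0.5·γ·B·N_γ = 0.5 × 12.472 × 2.9 × 14.5 = 262.23 kPa
q_ult = 333.66 + 262.23 = 595.89 kPa.

q_ult ≈ 596 kPa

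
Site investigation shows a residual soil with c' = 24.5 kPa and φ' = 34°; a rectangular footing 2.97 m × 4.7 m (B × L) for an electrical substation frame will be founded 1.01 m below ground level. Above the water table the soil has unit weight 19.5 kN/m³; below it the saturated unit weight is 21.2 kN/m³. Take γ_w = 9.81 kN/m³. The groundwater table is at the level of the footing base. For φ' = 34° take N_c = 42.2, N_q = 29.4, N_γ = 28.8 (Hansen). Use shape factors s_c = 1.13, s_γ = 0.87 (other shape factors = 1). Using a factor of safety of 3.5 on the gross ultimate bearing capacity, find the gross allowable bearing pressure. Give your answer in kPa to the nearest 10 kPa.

Effective surcharge at the founding depth q = γ·D_f = 19.5 × 1.01 = 19.695 kPa.
The water table coincides with the base, so in the self-weight term γ → γ' = 11.39 kN/m³.
q_ult = c·N_c·s_c + q·N_q + 0.5·γ·B·N_γ·s_γ
     = 24.5 × 42.2 × 1.13 + 19.695 × 29.4 + 0.5 × 11.39 × 2.97 × 28.8 × 0.87
     = 1168.3 + 579.03 + 423.8 = 2171.1 kPa.
q_all = 2171.1 / 3.5 = 620.33 kPa.

q_all ≈ 620 kPa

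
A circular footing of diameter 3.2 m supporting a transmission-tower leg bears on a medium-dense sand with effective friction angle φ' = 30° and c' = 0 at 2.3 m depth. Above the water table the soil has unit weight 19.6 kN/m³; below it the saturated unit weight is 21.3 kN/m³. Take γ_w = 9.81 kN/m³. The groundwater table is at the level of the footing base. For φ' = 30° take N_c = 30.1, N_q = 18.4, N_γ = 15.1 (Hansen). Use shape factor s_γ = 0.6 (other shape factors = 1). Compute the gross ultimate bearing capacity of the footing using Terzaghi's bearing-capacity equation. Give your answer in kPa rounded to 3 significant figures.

q = γ·D_f = 19.6 × 2.3 = 45.08 kPa.
For the ½γBN_γ term take γ' = 21.3 − 9.81 = 11.49 kN/m³ (soil below base is submerged).
q·N_q = 45.08 × 18.4 = 829.47 kPa
0.5·γ·B·N_γ·s_γ = 0.5 × 11.49 × 3.2 × 15.1 × 0.6 = 166.56 kPa
q_ult = 829.47 + 166.56 = 996.03 kPa.

q_ult ≈ 996 kPa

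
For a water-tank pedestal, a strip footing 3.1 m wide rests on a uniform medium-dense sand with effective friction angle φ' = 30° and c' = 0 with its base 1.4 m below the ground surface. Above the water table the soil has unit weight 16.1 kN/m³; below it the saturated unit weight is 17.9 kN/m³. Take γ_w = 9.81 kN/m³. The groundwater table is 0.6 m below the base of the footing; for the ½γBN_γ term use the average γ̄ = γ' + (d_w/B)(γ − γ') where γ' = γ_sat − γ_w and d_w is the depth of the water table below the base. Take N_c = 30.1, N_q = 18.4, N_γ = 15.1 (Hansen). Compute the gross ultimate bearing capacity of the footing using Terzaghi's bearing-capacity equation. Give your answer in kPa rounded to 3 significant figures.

q_ult ≈ 640 kPa

Effective surcharge at the founding depth q = γ·D_f = 16.1 × 1.4 = 22.54 kPa.
With d_w = 0.6 m < B, γ̄ = 8.09 + (0.6/3.1) × (16.1 − 8.09) = 9.6403 kN/m³.
q_ult = q·N_q + 0.5·γ·B·N_γ
     = 22.54 × 18.4 + 0.5 × 9.6403 × 3.1 × 15.1
     = 414.74 + 225.63 = 640.37 kPa.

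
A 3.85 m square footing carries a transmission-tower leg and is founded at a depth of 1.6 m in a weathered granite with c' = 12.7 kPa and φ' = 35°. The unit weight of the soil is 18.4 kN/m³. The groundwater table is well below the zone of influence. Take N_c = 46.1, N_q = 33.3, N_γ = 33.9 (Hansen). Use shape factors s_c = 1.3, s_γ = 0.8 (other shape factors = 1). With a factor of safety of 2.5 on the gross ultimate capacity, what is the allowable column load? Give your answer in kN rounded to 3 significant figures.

P_all ≈ 16000 kN

Effective surcharge at the founding depth q = γ·D_f = 18.4 × 1.6 = 29.44 kPa.
q_ult = c·N_c·s_c + q·N_q + 0.5·γ·B·N_γ·s_γ
     = 12.7 × 46.1 × 1.3 + 29.44 × 33.3 + 0.5 × 18.4 × 3.85 × 33.9 × 0.8
     = 761.11 + 980.35 + 960.59 = 2702.1 kPa.
Gross allowable pressure q_all = 2702.1 / 2.5 = 1080.8 kPa.
Footing area = 14.8225 m², so allowable column load = 1080.8 × 14.8225 = 16020 kN.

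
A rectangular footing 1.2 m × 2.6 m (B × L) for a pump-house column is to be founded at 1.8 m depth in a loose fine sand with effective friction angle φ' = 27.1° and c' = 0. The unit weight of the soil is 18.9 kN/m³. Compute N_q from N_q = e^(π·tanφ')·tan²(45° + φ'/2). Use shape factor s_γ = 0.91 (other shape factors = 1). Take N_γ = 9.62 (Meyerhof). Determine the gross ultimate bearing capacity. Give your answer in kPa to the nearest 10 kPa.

tan27.1° = 0.5117, so N_q = e^(π×0.5117)·tan²(58.55°) = 4.991 × 2.673 = 13.34.
Overburden at base level: q = 18.9 × 1.8 = 34.02 kPa.
Surcharge term q·N_q = 34.02 × 13.343 = 453.93 kPa; self-weight term 0.5·γ·B·N_γ·s_γ = 0.5 × 18.9 × 1.2 × 9.62 × 0.91 = 99.273 kPa.
q_ult = 453.93 + 99.273 = 553.2 kPa.

q_ult ≈ 550 kPa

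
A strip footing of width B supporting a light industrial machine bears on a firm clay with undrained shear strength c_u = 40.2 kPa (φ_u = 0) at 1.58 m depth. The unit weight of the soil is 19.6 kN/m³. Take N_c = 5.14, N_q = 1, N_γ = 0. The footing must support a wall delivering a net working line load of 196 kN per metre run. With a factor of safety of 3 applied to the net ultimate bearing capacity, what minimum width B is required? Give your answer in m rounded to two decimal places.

B = 2.85 m

Overburden at base level: q = 19.6 × 1.58 = 30.968 kPa.
Cohesion term c·N_c = 40.2 × 5.14 = 206.63 kPa; surcharge term q·N_q = 30.968 × 1 = 30.968 kPa.
q_ult = 206.63 + 30.968 = 237.6 kPa.
For φ = 0 the ½γBN_γ term vanishes, so q_ult is independent of B. q_net = 237.6 − 30.968 = 206.63 kPa; q_all(net) = 206.63/3 = 68.876 kPa.
Required width B = w / q_all(net) = 196 / 68.876 = 2.846 m.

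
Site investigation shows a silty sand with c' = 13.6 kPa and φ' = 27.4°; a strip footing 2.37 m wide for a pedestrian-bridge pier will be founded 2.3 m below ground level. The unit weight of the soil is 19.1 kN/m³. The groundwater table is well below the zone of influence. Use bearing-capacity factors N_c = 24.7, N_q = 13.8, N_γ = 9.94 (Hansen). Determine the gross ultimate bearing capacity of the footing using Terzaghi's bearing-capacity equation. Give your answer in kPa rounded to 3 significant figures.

q = γ·D_f = 19.1 × 2.3 = 43.93 kPa.
c·N_c = 13.6 × 24.7 = 335.92 kPa
q·N_q = 43.93 × 13.8 = 606.23 kPa
0.5·γ·B·N_γ = 0.5 × 19.1 × 2.37 × 9.94 = 224.98 kPa
q_ult = 335.92 + 606.23 + 224.98 = 1167.1 kPa.

q_ult ≈ 1170 kPa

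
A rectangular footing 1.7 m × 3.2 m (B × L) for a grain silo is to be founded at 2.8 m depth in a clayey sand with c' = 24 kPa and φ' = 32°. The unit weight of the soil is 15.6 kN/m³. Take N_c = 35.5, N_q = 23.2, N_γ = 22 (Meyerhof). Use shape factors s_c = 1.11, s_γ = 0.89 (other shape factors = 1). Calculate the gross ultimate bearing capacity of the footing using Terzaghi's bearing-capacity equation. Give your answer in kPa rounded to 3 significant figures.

q = γ·D_f = 15.6 × 2.8 = 43.68 kPa.
c·N_c·s_c = 24 × 35.5 × 1.11 = 945.72 kPa
q·N_q = 43.68 × 23.2 = 1013.4 kPa
0.5·γ·B·N_γ·s_γ = 0.5 × 15.6 × 1.7 × 22 × 0.89 = 259.63 kPa
q_ult = 945.72 + 1013.4 + 259.63 = 2218.7 kPa.

q_ult ≈ 2220 kPa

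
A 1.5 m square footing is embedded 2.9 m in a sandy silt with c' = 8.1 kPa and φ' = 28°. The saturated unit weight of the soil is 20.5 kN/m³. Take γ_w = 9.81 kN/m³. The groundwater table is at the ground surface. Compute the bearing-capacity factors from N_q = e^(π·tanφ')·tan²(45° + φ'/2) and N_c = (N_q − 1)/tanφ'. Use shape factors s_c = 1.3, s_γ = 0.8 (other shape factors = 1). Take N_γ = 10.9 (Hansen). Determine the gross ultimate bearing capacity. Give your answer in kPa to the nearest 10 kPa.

tan28° = 0.5317, so N_q = e^(π×0.5317)·tan²(59°) = 5.314 × 2.77 = 14.72.
N_c = (14.72 − 1)/tan28° = 25.8.
With the water table at the surface the whole profile is submerged: γ' = 20.5 − 9.81 = 10.69 kN/m³, so q = γ'·D_f = 31.001 kPa; the same γ' applies in the ½γBN_γ term.
q_ult = c·N_c·s_c + q·N_q + 0.5·γ·B·N_γ·s_γ
     = 8.1 × 25.803 × 1.3 + 31.001 × 14.72 + 0.5 × 10.69 × 1.5 × 10.9 × 0.8
     = 271.71 + 456.33 + 69.913 = 797.95 kPa.

q_ult ≈ 800 kPa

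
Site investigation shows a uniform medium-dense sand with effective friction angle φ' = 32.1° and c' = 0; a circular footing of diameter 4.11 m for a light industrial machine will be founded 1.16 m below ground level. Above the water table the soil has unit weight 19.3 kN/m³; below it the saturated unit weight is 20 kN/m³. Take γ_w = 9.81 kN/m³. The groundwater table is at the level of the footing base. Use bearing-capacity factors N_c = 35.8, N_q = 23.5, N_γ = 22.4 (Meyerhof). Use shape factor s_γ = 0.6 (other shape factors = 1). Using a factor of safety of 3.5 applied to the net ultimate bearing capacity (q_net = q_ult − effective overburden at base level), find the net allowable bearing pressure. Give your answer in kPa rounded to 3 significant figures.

Overburden at base level: q = 19.3 × 1.16 = 22.388 kPa.
Below the base the soil is submerged, so the ½γBN_γ term uses γ' = 20 − 9.81 = 10.19 kN/m³.
Surcharge term q·N_q = 22.388 × 23.5 = 526.12 kPa; self-weight term 0.5·γ·B·N_γ·s_γ = 0.5 × 10.19 × 4.11 × 22.4 × 0.6 = 281.44 kPa.
q_ult = 526.12 + 281.44 = 807.56 kPa.
Net ultimate: q_net = 807.56 − 22.388 = 785.17 kPa.
q_all(net) = 785.17 / 3.5 = 224.33 kPa.

q_all(net) ≈ 224 kPa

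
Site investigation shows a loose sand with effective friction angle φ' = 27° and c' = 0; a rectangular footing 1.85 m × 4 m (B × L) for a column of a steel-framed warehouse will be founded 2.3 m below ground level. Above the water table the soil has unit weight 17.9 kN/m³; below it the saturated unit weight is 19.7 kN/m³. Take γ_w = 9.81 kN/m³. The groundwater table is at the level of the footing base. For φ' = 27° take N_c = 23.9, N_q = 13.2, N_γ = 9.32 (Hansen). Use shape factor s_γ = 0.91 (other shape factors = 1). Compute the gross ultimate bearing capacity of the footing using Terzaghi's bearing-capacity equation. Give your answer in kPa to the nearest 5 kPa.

q = γ·D_f = 17.9 × 2.3 = 41.17 kPa.
For the ½γBN_γ term take γ' = 19.7 − 9.81 = 9.89 kN/m³ (soil below base is submerged).
q·N_q = 41.17 × 13.2 = 543.44 kPa
0.5·γ·B·N_γ·s_γ = 0.5 × 9.89 × 1.85 × 9.32 × 0.91 = 77.588 kPa
q_ult = 543.44 + 77.588 = 621.03 kPa.

q_ult ≈ 620 kPa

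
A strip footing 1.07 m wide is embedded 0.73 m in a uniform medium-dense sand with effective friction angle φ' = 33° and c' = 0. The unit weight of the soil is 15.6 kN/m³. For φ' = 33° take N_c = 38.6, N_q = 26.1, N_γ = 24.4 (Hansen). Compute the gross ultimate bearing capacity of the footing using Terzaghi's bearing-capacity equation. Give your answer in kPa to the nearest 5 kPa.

q_ult ≈ 500 kPa

q = γ·D_f = 15.6 × 0.73 = 11.388 kPa.
q·N_q = 11.388 × 26.1 = 297.23 kPa
0.5·γ·B·N_γ = 0.5 × 15.6 × 1.07 × 24.4 = 203.64 kPa
q_ult = 297.23 + 203.64 = 500.87 kPa.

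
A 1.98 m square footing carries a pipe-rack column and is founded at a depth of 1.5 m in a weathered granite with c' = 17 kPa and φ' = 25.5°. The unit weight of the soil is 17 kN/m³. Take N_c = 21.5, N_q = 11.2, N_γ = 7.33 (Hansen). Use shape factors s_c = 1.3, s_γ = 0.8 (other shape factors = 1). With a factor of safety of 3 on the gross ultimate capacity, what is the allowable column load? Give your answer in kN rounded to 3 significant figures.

P_all ≈ 1120 kN

Overburden at base level: q = 17 × 1.5 = 25.5 kPa.
Cohesion term c·N_c·s_c = 17 × 21.5 × 1.3 = 475.15 kPa; surcharge term q·N_q = 25.5 × 11.2 = 285.6 kPa; self-weight term 0.5·γ·B·N_γ·s_γ = 0.5 × 17 × 1.98 × 7.33 × 0.8 = 98.691 kPa.
q_ult = 475.15 + 285.6 + 98.691 = 859.44 kPa.
Gross allowable pressure q_all = 859.44 / 3 = 286.48 kPa.
Footing area = 3.9204 m², so allowable column load = 286.48 × 3.9204 = 1123.1 kN.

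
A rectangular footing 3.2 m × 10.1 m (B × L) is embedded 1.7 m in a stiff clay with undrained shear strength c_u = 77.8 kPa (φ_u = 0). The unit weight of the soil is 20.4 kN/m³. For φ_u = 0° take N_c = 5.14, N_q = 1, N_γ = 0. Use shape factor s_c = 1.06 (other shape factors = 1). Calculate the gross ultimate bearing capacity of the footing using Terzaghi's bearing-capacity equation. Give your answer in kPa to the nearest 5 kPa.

Effective surcharge at the founding depth q = γ·D_f = 20.4 × 1.7 = 34.68 kPa.
q_ult = c·N_c·s_c + q·N_q
     = 77.8 × 5.14 × 1.06 + 34.68 × 1
     = 423.89 + 34.68 = 458.57 kPa.

q_ult ≈ 460 kPa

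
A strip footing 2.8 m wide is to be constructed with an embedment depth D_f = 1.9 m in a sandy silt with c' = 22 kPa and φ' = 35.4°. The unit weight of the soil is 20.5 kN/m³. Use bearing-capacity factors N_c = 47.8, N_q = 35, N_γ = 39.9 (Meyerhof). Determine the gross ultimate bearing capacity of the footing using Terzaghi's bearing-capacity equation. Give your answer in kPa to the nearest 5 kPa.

q_ult ≈ 3560 kPa

Overburden at base level: q = 20.5 × 1.9 = 38.95 kPa.
Cohesion term c·N_c = 22 × 47.8 = 1051.6 kPa; surcharge term q·N_q = 38.95 × 35 = 1363.2 kPa; self-weight term 0.5·γ·B·N_γ = 0.5 × 20.5 × 2.8 × 39.9 = 1145.1 kPa.
q_ult = 1051.6 + 1363.2 + 1145.1 = 3560 kPa.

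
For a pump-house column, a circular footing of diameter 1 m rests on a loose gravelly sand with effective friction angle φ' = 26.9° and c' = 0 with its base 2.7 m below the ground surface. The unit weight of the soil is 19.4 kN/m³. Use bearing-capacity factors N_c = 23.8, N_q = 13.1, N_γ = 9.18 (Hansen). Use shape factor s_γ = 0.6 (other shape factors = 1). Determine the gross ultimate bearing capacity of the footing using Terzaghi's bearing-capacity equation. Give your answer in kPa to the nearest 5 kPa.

q_ult ≈ 740 kPa

Effective surcharge at the founding depth q = γ·D_f = 19.4 × 2.7 = 52.38 kPa.
q_ult = q·N_q + 0.5·γ·B·N_γ·s_γ
     = 52.38 × 13.1 + 0.5 × 19.4 × 1 × 9.18 × 0.6
     = 686.18 + 53.428 = 739.61 kPa.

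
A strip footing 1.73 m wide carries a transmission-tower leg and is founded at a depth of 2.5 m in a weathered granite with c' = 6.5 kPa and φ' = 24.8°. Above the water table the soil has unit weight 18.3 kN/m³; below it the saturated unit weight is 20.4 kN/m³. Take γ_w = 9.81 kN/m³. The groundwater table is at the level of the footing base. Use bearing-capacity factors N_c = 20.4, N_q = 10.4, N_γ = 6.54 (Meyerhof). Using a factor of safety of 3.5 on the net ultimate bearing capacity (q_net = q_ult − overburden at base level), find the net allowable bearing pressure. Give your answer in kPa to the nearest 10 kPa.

q_all(net) ≈ 180 kPa

q = γ·D_f = 18.3 × 2.5 = 45.75 kPa.
For the ½γBN_γ term take γ' = 20.4 − 9.81 = 10.59 kN/m³ (soil below base is submerged).
c·N_c = 6.5 × 20.4 = 132.6 kPa
q·N_q = 45.75 × 10.4 = 475.8 kPa
0.5·γ·B·N_γ = 0.5 × 10.59 × 1.73 × 6.54 = 59.909 kPa
q_ult = 132.6 + 475.8 + 59.909 = 668.31 kPa.
q_net = 668.31 − 45.75 = 622.56 kPa.
q_all(net) = 622.56 / 3.5 = 177.87 kPa.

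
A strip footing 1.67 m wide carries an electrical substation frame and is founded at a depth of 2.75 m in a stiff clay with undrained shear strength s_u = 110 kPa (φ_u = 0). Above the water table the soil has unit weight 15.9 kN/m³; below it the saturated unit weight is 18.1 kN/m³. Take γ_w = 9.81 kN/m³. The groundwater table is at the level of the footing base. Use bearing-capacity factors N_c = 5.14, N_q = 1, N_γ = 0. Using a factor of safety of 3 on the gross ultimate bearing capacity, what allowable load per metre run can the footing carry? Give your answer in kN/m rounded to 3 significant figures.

q = γ·D_f = 15.9 × 2.75 = 43.725 kPa.
c·N_c = 110 × 5.14 = 565.4 kPa
q·N_q = 43.725 × 1 = 43.725 kPa
q_ult = 565.4 + 43.725 = 609.12 kPa.
Gross allowable pressure q_all = 609.12 / 3 = 203.04 kPa.
Allowable wall load = q_all × B = 203.04 × 1.67 = 339.08 kN per metre run.

≈ 339 kN/m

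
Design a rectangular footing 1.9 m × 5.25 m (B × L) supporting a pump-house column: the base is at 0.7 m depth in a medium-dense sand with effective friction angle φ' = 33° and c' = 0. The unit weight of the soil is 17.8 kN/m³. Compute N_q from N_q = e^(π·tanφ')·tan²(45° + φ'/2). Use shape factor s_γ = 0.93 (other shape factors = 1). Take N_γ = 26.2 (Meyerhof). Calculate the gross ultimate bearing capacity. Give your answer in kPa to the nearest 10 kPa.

q_ult ≈ 740 kPa

tan33° = 0.6494, so N_q = e^(π×0.6494)·tan²(61.5°) = 7.692 × 3.392 = 26.09.
Overburden at base level: q = 17.8 × 0.7 = 12.46 kPa.
Surcharge term q·N_q = 12.46 × 26.092 = 325.11 kPa; self-weight term 0.5·γ·B·N_γ·s_γ = 0.5 × 17.8 × 1.9 × 26.2 × 0.93 = 412.03 kPa.
q_ult = 325.11 + 412.03 = 737.14 kPa.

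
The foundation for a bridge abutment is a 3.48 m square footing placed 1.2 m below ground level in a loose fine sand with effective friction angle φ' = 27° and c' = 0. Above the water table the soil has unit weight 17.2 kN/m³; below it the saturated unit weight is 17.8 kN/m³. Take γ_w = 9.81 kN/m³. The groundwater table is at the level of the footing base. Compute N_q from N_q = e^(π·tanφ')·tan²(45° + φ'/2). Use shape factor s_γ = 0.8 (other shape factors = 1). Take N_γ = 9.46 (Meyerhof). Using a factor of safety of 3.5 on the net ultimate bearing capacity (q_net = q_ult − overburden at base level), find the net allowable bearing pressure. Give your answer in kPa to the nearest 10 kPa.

q_all(net) ≈ 100 kPa

N_q = e^(π·tan27°)·tan²(58.5°) = 13.2.
Effective surcharge at the founding depth q = γ·D_f = 17.2 × 1.2 = 20.64 kPa.
The water table coincides with the base, so in the self-weight term γ → γ' = 7.99 kN/m³.
q_ult = q·N_q + 0.5·γ·B·N_γ·s_γ
     = 20.64 × 13.199 + 0.5 × 7.99 × 3.48 × 9.46 × 0.8
     = 272.43 + 105.21 = 377.65 kPa.
q_net = 377.65 − 20.64 = 357.01 kPa.
q_all(net) = 357.01 / 3.5 = 102 kPa.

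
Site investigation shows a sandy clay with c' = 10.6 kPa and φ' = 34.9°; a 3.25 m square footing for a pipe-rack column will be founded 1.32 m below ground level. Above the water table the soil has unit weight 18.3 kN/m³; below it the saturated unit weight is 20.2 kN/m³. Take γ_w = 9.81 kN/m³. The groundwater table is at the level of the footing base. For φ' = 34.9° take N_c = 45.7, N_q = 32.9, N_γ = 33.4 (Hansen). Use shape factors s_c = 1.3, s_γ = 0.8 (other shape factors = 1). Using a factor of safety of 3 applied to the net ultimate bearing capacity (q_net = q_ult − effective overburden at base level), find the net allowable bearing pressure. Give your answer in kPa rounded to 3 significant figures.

q_all(net) ≈ 617 kPa

Overburden at base level: q = 18.3 × 1.32 = 24.156 kPa.
Below the base the soil is submerged, so the ½γBN_γ term uses γ' = 20.2 − 9.81 = 10.39 kN/m³.
Cohesion term c·N_c·s_c = 10.6 × 45.7 × 1.3 = 629.75 kPa; surcharge term q·N_q = 24.156 × 32.9 = 794.73 kPa; self-weight term 0.5·γ·B·N_γ·s_γ = 0.5 × 10.39 × 3.25 × 33.4 × 0.8 = 451.13 kPa.
q_ult = 629.75 + 794.73 + 451.13 = 1875.6 kPa.
Net ultimate: q_net = 1875.6 − 24.156 = 1851.5 kPa.
q_all(net) = 1851.5 / 3 = 617.15 kPa.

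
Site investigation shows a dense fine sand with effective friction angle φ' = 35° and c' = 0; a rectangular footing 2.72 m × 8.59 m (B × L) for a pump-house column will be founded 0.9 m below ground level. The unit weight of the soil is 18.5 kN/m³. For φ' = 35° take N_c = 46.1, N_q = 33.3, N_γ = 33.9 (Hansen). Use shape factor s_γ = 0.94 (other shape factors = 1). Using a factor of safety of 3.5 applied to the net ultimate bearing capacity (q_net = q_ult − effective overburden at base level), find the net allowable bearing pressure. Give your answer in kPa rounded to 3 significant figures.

q_all(net) ≈ 383 kPa

Effective surcharge at the founding depth q = γ·D_f = 18.5 × 0.9 = 16.65 kPa.
q_ult = q·N_q + 0.5·γ·B·N_γ·s_γ
     = 16.65 × 33.3 + 0.5 × 18.5 × 2.72 × 33.9 × 0.94
     = 554.45 + 801.75 = 1356.2 kPa.
Net ultimate: q_net = 1356.2 − 16.65 = 1339.5 kPa.
q_all(net) = 1339.5 / 3.5 = 382.73 kPa.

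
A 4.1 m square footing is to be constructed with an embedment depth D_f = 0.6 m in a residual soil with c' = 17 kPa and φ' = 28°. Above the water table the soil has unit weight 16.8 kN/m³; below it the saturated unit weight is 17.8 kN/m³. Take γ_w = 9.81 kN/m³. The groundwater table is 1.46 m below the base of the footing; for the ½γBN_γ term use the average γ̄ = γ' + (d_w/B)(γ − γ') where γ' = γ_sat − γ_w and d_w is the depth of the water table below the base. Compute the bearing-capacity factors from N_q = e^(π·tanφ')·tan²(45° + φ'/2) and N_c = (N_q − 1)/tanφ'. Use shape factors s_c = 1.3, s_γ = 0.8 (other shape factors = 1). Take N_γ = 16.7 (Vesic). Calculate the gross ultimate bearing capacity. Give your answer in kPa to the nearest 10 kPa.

tan28° = 0.5317, so N_q = e^(π×0.5317)·tan²(59°) = 5.314 × 2.77 = 14.72.
N_c = (14.72 − 1)/tan28° = 25.8.
Overburden at base level: q = 16.8 × 0.6 = 10.08 kPa.
The water table is 1.46 m below the base (< B = 4.1 m), so the ½γBN_γ term uses γ̄ = γ' + (d_w/B)(γ − γ') = 7.99 + (1.46/4.1)(16.8 − 7.99) = 11.127 kN/m³.
Cohesion term c·N_c·s_c = 17 × 25.803 × 1.3 = 570.25 kPa; surcharge term q·N_q = 10.08 × 14.72 = 148.38 kPa; self-weight term 0.5·γ·B·N_γ·s_γ = 0.5 × 11.127 × 4.1 × 16.7 × 0.8 = 304.75 kPa.
q_ult = 570.25 + 148.38 + 304.75 = 1023.4 kPa.

q_ult ≈ 1020 kPa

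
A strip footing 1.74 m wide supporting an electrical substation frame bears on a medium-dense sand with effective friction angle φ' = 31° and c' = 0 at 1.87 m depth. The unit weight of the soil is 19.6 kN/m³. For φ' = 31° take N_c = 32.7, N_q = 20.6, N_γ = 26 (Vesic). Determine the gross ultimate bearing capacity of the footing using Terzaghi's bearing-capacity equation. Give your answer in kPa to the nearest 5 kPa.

q_ult ≈ 1200 kPa

Effective surcharge at the founding depth q = γ·D_f = 19.6 × 1.87 = 36.652 kPa.
q_ult = q·N_q + 0.5·γ·B·N_γ
     = 36.652 × 20.6 + 0.5 × 19.6 × 1.74 × 26
     = 755.03 + 443.35 = 1198.4 kPa.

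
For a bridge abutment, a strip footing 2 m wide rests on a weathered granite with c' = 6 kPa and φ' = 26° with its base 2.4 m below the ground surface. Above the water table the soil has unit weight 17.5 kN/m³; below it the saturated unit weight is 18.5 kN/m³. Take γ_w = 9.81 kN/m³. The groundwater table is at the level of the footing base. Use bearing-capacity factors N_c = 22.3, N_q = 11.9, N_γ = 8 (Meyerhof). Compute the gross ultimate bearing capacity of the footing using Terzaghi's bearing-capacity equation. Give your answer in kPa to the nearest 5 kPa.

q_ult ≈ 705 kPa

q = γ·D_f = 17.5 × 2.4 = 42 kPa.
For the ½γBN_γ term take γ' = 18.5 − 9.81 = 8.69 kN/m³ (soil below base is submerged).
c·N_c = 6 × 22.3 = 133.8 kPa
q·N_q = 42 × 11.9 = 499.8 kPa
0.5·γ·B·N_γ = 0.5 × 8.69 × 2 × 8 = 69.52 kPa
q_ult = 133.8 + 499.8 + 69.52 = 703.12 kPa.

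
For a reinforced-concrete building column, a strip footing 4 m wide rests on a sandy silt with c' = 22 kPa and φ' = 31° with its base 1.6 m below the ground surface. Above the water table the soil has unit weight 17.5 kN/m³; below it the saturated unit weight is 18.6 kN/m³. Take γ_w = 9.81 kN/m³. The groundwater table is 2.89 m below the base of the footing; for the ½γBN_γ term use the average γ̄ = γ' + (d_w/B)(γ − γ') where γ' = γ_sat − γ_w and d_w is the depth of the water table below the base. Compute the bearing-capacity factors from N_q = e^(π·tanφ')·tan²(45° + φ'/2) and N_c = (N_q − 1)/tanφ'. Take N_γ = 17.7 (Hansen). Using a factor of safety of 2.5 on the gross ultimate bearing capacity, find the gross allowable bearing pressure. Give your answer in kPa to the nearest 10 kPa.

N_q = e^(π·tan31°)·tan²(60.5°) = 20.63; N_c = (N_q − 1)/tanφ' = 32.67.
Overburden at base level: q = 17.5 × 1.6 = 28 kPa.
The water table is 2.89 m below the base (< B = 4 m), so the ½γBN_γ term uses γ̄ = γ' + (d_w/B)(γ − γ') = 8.79 + (2.89/4)(17.5 − 8.79) = 15.083 kN/m³.
Cohesion term c·N_c = 22 × 32.671 = 718.76 kPa; surcharge term q·N_q = 28 × 20.631 = 577.66 kPa; self-weight term 0.5·γ·B·N_γ = 0.5 × 15.083 × 4 × 17.7 = 533.94 kPa.
q_ult = 718.76 + 577.66 + 533.94 = 1830.4 kPa.
q_all = 1830.4 / 2.5 = 732.15 kPa.

q_all ≈ 730 kPa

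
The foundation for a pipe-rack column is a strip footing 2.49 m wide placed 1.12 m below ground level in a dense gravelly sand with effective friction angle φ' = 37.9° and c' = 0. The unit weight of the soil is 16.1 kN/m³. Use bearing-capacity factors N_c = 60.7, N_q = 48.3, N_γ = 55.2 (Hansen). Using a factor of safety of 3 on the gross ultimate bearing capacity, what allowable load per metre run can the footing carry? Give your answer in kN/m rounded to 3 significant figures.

≈ 1640 kN/m

Overburden at base level: q = 16.1 × 1.12 = 18.032 kPa.
Surcharge term q·N_q = 18.032 × 48.3 = 870.95 kPa; self-weight term 0.5·γ·B·N_γ = 0.5 × 16.1 × 2.49 × 55.2 = 1106.5 kPa.
q_ult = 870.95 + 1106.5 = 1977.4 kPa.
Gross allowable pressure q_all = 1977.4 / 3 = 659.13 kPa.
Allowable wall load = q_all × B = 659.13 × 2.49 = 1641.2 kN per metre run.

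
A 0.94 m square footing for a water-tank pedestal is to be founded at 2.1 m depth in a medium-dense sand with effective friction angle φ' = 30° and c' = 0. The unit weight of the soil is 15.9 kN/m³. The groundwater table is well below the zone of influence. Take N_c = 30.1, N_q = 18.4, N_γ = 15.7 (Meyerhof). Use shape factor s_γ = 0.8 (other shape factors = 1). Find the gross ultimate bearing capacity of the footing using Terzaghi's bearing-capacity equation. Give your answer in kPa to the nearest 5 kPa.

q_ult ≈ 710 kPa

Overburden at base level: q = 15.9 × 2.1 = 33.39 kPa.
Surcharge term q·N_q = 33.39 × 18.4 = 614.38 kPa; self-weight term 0.5·γ·B·N_γ·s_γ = 0.5 × 15.9 × 0.94 × 15.7 × 0.8 = 93.861 kPa.
q_ult = 614.38 + 93.861 = 708.24 kPa.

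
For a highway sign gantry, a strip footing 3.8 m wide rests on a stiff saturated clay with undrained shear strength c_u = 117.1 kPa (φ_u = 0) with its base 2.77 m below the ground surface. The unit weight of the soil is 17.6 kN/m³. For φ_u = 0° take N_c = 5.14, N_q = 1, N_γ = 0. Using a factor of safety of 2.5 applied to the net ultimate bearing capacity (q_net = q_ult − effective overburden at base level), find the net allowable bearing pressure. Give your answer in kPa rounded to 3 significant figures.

Effective surcharge at the founding depth q = γ·D_f = 17.6 × 2.77 = 48.752 kPa.
q_ult = c·N_c + q·N_q
     = 117.1 × 5.14 + 48.752 × 1
     = 601.89 + 48.752 = 650.65 kPa.
Net ultimate: q_net = 650.65 − 48.752 = 601.89 kPa.
q_all(net) = 601.89 / 2.5 = 240.76 kPa.

q_all(net) ≈ 241 kPa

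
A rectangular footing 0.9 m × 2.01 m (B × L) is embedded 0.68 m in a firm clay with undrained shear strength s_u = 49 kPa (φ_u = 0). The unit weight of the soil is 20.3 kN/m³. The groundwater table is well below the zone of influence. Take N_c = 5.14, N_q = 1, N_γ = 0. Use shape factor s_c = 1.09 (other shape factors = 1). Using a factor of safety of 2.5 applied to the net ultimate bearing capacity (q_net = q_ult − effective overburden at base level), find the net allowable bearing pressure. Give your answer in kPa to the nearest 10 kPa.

q_all(net) ≈ 110 kPa

Effective surcharge at the founding depth q = γ·D_f = 20.3 × 0.68 = 13.804 kPa.
q_ult = c·N_c·s_c + q·N_q
     = 49 × 5.14 × 1.09 + 13.804 × 1
     = 274.53 + 13.804 = 288.33 kPa.
Net ultimate: q_net = 288.33 − 13.804 = 274.53 kPa.
q_all(net) = 274.53 / 2.5 = 109.81 kPa.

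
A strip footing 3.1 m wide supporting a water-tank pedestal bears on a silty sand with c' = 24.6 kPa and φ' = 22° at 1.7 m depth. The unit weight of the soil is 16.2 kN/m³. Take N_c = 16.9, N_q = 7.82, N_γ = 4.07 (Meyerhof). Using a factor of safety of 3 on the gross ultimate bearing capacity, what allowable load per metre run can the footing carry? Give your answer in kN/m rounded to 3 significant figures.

≈ 758 kN/m

Effective surcharge at the founding depth q = γ·D_f = 16.2 × 1.7 = 27.54 kPa.
q_ult = c·N_c + q·N_q + 0.5·γ·B·N_γ
     = 24.6 × 16.9 + 27.54 × 7.82 + 0.5 × 16.2 × 3.1 × 4.07
     = 415.74 + 215.36 + 102.2 = 733.3 kPa.
Gross allowable pressure q_all = 733.3 / 3 = 244.43 kPa.
Allowable wall load = q_all × B = 244.43 × 3.1 = 757.74 kN per metre run.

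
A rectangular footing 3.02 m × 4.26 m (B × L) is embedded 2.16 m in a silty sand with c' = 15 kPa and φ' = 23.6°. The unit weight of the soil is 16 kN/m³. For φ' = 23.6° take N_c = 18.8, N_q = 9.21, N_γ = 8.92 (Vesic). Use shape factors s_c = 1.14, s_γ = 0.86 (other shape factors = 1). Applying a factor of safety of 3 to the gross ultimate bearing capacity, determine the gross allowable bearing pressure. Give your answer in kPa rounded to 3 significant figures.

q = γ·D_f = 16 × 2.16 = 34.56 kPa.
c·N_c·s_c = 15 × 18.8 × 1.14 = 321.48 kPa
q·N_q = 34.56 × 9.21 = 318.3 kPa
0.5·γ·B·N_γ·s_γ = 0.5 × 16 × 3.02 × 8.92 × 0.86 = 185.34 kPa
q_ult = 321.48 + 318.3 + 185.34 = 825.11 kPa.
q_all = q_ult / FS = 825.11 / 3 = 275.04 kPa.

q_all ≈ 275 kPa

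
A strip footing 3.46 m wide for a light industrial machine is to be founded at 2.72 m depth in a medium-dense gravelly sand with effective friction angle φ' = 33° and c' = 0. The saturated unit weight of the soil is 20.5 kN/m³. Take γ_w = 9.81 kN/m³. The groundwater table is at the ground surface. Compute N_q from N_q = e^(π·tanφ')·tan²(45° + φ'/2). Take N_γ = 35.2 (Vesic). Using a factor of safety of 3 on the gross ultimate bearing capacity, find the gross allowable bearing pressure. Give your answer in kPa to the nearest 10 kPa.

q_all ≈ 470 kPa

N_q = e^(π·tan33°)·tan²(61.5°) = 26.09.
With the water table at the surface the whole profile is submerged: γ' = 20.5 − 9.81 = 10.69 kN/m³, so q = γ'·D_f = 29.077 kPa; the same γ' applies in the ½γBN_γ term.
q_ult = q·N_q + 0.5·γ·B·N_γ
     = 29.077 × 26.092 + 0.5 × 10.69 × 3.46 × 35.2
     = 758.67 + 650.98 = 1409.7 kPa.
q_all = 1409.7 / 3 = 469.88 kPa.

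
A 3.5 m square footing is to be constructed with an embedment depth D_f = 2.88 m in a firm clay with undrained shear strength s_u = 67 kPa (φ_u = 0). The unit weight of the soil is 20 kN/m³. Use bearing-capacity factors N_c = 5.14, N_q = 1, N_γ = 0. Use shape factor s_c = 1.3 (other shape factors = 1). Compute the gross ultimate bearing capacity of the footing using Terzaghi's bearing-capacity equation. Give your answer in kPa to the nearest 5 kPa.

q_ult ≈ 505 kPa

Overburden at base level: q = 20 × 2.88 = 57.6 kPa.
Cohesion term c·N_c·s_c = 67 × 5.14 × 1.3 = 447.69 kPa; surcharge term q·N_q = 57.6 × 1 = 57.6 kPa.
q_ult = 447.69 + 57.6 = 505.29 kPa.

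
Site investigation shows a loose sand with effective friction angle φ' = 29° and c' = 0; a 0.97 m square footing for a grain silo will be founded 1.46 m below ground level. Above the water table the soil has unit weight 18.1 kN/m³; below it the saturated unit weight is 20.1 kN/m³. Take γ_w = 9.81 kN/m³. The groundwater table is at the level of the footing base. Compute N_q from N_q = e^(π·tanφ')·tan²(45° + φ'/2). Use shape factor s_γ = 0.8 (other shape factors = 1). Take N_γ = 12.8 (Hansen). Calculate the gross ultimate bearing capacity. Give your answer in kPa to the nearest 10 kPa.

tan29° = 0.5543, so N_q = e^(π×0.5543)·tan²(59.5°) = 5.705 × 2.882 = 16.44.
Effective surcharge at the founding depth q = γ·D_f = 18.1 × 1.46 = 26.426 kPa.
The water table coincides with the base, so in the self-weight term γ → γ' = 10.29 kN/m³.
q_ult = q·N_q + 0.5·γ·B·N_γ·s_γ
     = 26.426 × 16.443 + 0.5 × 10.29 × 0.97 × 12.8 × 0.8
     = 434.53 + 51.104 = 485.64 kPa.

q_ult ≈ 490 kPa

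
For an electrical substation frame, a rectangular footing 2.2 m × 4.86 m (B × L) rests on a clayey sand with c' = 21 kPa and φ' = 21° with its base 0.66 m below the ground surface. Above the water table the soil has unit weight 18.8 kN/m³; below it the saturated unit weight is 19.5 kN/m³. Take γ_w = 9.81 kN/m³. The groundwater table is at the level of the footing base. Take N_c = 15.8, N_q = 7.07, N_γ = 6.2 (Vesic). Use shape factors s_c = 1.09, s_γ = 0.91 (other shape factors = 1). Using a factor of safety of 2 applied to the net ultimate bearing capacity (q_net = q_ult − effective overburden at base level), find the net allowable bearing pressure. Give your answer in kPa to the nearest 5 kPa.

Overburden at base level: q = 18.8 × 0.66 = 12.408 kPa.
Below the base the soil is submerged, so the ½γBN_γ term uses γ' = 19.5 − 9.81 = 9.69 kN/m³.
Cohesion term c·N_c·s_c = 21 × 15.8 × 1.09 = 361.66 kPa; surcharge term q·N_q = 12.408 × 7.07 = 87.725 kPa; self-weight term 0.5·γ·B·N_γ·s_γ = 0.5 × 9.69 × 2.2 × 6.2 × 0.91 = 60.138 kPa.
q_ult = 361.66 + 87.725 + 60.138 = 509.52 kPa.
Net ultimate: q_net = 509.52 − 12.408 = 497.12 kPa.
q_all(net) = 497.12 / 2 = 248.56 kPa.

q_all(net) ≈ 250 kPa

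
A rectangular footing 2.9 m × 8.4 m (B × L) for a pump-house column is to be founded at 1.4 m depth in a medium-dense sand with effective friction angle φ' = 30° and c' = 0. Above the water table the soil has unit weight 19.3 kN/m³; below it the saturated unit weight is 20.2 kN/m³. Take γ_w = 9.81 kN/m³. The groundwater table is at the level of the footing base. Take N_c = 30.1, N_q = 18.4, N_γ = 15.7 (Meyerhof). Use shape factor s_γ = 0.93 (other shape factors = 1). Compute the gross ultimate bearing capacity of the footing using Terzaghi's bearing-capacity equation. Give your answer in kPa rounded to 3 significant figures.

Overburden at base level: q = 19.3 × 1.4 = 27.02 kPa.
Below the base the soil is submerged, so the ½γBN_γ term uses γ' = 20.2 − 9.81 = 10.39 kN/m³.
Surcharge term q·N_q = 27.02 × 18.4 = 497.17 kPa; self-weight term 0.5·γ·B·N_γ·s_γ = 0.5 × 10.39 × 2.9 × 15.7 × 0.93 = 219.97 kPa.
q_ult = 497.17 + 219.97 = 717.14 kPa.

q_ult ≈ 717 kPa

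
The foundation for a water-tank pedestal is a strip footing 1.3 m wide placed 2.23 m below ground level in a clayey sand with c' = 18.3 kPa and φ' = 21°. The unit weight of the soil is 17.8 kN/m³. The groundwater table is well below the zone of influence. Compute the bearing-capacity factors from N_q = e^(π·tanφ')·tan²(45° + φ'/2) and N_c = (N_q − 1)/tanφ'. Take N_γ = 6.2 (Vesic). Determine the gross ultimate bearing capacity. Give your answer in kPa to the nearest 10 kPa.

q_ult ≈ 640 kPa

tan21° = 0.3839, so N_q = e^(π×0.3839)·tan²(55.5°) = 3.34 × 2.117 = 7.07.
N_c = (7.07 − 1)/tan21° = 15.81.
Overburden at base level: q = 17.8 × 2.23 = 39.694 kPa.
Cohesion term c·N_c = 18.3 × 15.815 = 289.41 kPa; surcharge term q·N_q = 39.694 × 7.0708 = 280.67 kPa; self-weight term 0.5·γ·B·N_γ = 0.5 × 17.8 × 1.3 × 6.2 = 71.734 kPa.
q_ult = 289.41 + 280.67 + 71.734 = 641.81 kPa.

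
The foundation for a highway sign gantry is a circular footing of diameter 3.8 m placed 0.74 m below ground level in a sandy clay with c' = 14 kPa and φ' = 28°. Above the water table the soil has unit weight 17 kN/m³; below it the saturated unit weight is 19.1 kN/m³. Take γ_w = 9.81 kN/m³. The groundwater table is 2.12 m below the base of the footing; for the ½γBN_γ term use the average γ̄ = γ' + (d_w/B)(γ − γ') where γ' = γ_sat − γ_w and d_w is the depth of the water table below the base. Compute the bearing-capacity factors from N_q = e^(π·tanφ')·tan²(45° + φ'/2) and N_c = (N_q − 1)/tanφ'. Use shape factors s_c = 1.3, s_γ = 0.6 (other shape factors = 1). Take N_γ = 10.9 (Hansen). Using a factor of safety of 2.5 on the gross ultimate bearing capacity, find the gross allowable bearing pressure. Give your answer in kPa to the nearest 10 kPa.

q_all ≈ 330 kPa

N_q = e^(π·tan28°)·tan²(59°) = 14.72; N_c = (N_q − 1)/tanφ' = 25.8.
Overburden at base level: q = 17 × 0.74 = 12.58 kPa.
The water table is 2.12 m below the base (< B = 3.8 m), so the ½γBN_γ term uses γ̄ = γ' + (d_w/B)(γ − γ') = 9.29 + (2.12/3.8)(17 − 9.29) = 13.591 kN/m³.
Cohesion term c·N_c·s_c = 14 × 25.803 × 1.3 = 469.62 kPa; surcharge term q·N_q = 12.58 × 14.72 = 185.18 kPa; self-weight term 0.5·γ·B·N_γ·s_γ = 0.5 × 13.591 × 3.8 × 10.9 × 0.6 = 168.89 kPa.
q_ult = 469.62 + 185.18 + 168.89 = 823.68 kPa.
q_all = 823.68 / 2.5 = 329.47 kPa.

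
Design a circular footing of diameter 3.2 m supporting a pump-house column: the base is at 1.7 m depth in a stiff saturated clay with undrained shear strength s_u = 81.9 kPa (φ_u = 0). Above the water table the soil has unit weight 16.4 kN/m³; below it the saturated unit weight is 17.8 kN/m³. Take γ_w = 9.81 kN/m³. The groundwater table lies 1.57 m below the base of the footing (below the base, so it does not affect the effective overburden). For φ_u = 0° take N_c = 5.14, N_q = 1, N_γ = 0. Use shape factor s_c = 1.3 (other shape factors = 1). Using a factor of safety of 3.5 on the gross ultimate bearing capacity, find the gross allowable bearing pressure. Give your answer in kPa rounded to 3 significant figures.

q_all ≈ 164 kPa

q = γ·D_f = 16.4 × 1.7 = 27.88 kPa.
c·N_c·s_c = 81.9 × 5.14 × 1.3 = 547.26 kPa
q·N_q = 27.88 × 1 = 27.88 kPa
q_ult = 547.26 + 27.88 = 575.14 kPa.
q_all = 575.14 / 3.5 = 164.32 kPa.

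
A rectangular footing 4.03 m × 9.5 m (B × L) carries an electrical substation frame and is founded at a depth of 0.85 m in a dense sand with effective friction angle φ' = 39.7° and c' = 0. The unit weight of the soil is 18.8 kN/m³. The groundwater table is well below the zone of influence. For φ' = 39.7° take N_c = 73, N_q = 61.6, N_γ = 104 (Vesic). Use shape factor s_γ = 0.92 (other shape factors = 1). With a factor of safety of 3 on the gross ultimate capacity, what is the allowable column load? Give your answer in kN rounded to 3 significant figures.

P_all ≈ 58800 kN

q = γ·D_f = 18.8 × 0.85 = 15.98 kPa.
q·N_q = 15.98 × 61.6 = 984.37 kPa
0.5·γ·B·N_γ·s_γ = 0.5 × 18.8 × 4.03 × 104 × 0.92 = 3624.5 kPa
q_ult = 984.37 + 3624.5 = 4608.9 kPa.
Gross allowable pressure q_all = 4608.9 / 3 = 1536.3 kPa.
Footing area = 38.285 m², so allowable column load = 1536.3 × 38.285 = 58817 kN.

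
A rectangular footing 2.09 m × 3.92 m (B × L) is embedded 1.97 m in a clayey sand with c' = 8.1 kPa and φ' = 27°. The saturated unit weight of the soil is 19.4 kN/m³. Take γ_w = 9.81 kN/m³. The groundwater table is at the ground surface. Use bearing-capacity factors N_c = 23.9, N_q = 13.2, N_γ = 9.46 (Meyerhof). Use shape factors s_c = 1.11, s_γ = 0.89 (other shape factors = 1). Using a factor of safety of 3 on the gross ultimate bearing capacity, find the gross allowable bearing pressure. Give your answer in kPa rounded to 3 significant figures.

q_all ≈ 183 kPa

Water table at ground surface, so effective unit weight γ' = 19.4 − 9.81 = 9.59 kN/m³ is used throughout; overburden q = 9.59 × 1.97 = 18.892 kPa; the same γ' applies in the ½γBN_γ term.
Cohesion term c·N_c·s_c = 8.1 × 23.9 × 1.11 = 214.88 kPa; surcharge term q·N_q = 18.892 × 13.2 = 249.38 kPa; self-weight term 0.5·γ·B·N_γ·s_γ = 0.5 × 9.59 × 2.09 × 9.46 × 0.89 = 84.375 kPa.
q_ult = 214.88 + 249.38 + 84.375 = 548.64 kPa.
q_all = 548.64 / 3 = 182.88 kPa.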